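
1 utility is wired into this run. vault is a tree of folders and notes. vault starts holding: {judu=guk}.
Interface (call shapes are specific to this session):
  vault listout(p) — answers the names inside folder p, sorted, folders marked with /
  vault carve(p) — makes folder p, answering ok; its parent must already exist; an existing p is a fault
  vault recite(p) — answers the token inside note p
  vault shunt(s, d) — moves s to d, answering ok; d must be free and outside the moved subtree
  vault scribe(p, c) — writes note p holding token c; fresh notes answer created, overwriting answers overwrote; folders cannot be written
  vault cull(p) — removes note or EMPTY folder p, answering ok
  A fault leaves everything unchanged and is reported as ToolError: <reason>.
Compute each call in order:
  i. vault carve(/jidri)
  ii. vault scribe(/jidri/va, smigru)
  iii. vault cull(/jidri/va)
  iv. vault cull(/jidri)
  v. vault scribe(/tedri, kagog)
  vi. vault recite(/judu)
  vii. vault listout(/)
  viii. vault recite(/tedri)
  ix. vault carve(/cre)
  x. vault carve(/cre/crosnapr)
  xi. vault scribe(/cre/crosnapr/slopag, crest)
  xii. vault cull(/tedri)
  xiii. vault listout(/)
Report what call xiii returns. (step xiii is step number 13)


$ vault carve /jidri
:: ok
$ vault scribe /jidri/va smigru
:: created
$ vault cull /jidri/va
:: ok
$ vault cull /jidri
:: ok
$ vault scribe /tedri kagog
:: created
$ vault recite /judu
:: guk
$ vault listout /
:: [judu, tedri]
$ vault recite /tedri
:: kagog
$ vault carve /cre
:: ok
$ vault carve /cre/crosnapr
:: ok
$ vault scribe /cre/crosnapr/slopag crest
:: created
$ vault cull /tedri
:: ok
$ vault listout /
:: [cre/, judu]

Answer: [cre/, judu]


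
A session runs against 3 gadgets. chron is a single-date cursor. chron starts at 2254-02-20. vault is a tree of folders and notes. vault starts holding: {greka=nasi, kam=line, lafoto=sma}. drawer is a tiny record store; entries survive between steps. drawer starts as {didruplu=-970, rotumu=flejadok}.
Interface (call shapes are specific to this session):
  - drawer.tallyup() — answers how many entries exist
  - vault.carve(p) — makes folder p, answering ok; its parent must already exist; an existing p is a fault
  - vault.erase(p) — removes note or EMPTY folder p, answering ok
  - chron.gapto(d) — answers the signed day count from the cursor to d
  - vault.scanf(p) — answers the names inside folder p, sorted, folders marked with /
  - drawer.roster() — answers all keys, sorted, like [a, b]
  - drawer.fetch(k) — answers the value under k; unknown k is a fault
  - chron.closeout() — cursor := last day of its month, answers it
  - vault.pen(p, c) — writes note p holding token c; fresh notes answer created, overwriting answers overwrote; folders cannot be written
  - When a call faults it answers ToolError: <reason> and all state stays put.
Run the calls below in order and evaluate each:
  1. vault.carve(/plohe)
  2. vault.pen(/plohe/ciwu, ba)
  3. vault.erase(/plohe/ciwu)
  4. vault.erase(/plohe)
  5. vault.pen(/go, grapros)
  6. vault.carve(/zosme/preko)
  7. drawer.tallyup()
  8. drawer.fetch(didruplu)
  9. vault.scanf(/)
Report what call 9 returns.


Answer: [go, greka, kam, lafoto]

Derivation:
! 1. vault.carve(p='/plohe') => ok
! 2. vault.pen(p='/plohe/ciwu', c='ba') => created
! 3. vault.erase(p='/plohe/ciwu') => ok
! 4. vault.erase(p='/plohe') => ok
! 5. vault.pen(p='/go', c='grapros') => created
! 6. vault.carve(p='/zosme/preko') => ToolError: no parent
! 7. drawer.tallyup() => 2
! 8. drawer.fetch(k='didruplu') => -970
! 9. vault.scanf(p='/') => [go, greka, kam, lafoto]


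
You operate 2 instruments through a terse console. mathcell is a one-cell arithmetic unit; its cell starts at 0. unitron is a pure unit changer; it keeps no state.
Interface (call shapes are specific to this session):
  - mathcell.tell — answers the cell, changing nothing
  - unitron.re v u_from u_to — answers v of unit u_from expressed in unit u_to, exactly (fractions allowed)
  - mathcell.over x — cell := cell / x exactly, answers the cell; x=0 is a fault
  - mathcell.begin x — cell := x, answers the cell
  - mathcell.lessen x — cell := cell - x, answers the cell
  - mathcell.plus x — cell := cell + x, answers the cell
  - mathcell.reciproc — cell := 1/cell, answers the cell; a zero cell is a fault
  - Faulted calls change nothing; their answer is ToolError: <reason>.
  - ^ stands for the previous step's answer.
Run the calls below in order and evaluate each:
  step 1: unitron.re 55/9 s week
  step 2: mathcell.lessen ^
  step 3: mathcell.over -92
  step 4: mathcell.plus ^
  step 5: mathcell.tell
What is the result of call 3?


Answer: 11/100154880

Derivation:
Using re using v='55/9', u_from='s', u_to='week', and see 11/1088640.
I invoke lessen using x='^', which returns -11/1088640.
Using over using x='-92', → 11/100154880.
I try plus using x='^', giving 11/50077440.
Using tell(), yielding 11/50077440.


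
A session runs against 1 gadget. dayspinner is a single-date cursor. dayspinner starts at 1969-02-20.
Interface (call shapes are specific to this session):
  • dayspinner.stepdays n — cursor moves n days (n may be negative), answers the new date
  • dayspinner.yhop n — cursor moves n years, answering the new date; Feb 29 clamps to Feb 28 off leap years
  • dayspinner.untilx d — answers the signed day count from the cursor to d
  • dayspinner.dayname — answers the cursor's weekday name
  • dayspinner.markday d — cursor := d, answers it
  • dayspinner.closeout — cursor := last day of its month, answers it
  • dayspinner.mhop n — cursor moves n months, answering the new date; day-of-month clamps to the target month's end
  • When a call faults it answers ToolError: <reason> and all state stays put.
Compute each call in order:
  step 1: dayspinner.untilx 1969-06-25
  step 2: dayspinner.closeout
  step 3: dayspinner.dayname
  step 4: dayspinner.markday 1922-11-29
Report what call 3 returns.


Answer: Friday

Derivation:
Do: untilx[d=1969-06-25]
See: 125
Do: closeout[]
See: 1969-02-28
Do: dayname[]
See: Friday
Do: markday[d=1922-11-29]
See: 1922-11-29


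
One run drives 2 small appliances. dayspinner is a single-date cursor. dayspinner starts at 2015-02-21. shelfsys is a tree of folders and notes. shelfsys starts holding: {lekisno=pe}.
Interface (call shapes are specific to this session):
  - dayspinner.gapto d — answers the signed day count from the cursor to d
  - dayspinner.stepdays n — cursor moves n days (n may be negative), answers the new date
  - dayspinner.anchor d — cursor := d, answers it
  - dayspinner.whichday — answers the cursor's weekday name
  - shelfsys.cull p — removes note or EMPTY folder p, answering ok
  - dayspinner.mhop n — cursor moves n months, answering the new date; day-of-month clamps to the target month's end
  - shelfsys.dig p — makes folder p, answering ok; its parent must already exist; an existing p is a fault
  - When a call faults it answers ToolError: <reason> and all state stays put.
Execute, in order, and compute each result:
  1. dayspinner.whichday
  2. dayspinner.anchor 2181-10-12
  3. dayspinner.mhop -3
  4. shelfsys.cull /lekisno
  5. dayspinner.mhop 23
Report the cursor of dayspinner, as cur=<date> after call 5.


-> dayspinner.whichday()
<- Saturday
-> dayspinner.anchor(d=2181-10-12)
<- 2181-10-12
-> dayspinner.mhop(n=-3)
<- 2181-07-12
-> shelfsys.cull(p=/lekisno)
<- ok
-> dayspinner.mhop(n=23)
<- 2183-06-12

Answer: cur=2183-06-12


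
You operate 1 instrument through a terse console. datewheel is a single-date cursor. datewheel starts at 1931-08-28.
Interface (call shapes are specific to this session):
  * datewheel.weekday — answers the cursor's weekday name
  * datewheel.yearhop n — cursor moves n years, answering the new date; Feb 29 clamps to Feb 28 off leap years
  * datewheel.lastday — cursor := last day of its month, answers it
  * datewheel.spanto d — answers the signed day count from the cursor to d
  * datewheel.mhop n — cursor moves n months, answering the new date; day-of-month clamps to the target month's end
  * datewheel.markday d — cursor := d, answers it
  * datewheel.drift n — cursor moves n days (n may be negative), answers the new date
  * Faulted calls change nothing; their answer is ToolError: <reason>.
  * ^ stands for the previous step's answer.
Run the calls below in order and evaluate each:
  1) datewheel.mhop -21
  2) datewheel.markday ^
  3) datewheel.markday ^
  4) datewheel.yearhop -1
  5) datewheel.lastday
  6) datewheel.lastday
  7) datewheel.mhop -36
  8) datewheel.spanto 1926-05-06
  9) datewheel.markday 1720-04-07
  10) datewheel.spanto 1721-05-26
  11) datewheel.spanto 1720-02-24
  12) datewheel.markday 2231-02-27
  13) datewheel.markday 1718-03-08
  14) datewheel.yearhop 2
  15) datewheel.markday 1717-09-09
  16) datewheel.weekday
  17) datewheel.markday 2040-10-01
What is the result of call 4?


Answer: 1928-11-28

Derivation:
CALL datewheel.mhop[n='-21']
RET  1929-11-28
CALL datewheel.markday[d='^']
RET  1929-11-28
CALL datewheel.markday[d='^']
RET  1929-11-28
CALL datewheel.yearhop[n='-1']
RET  1928-11-28
CALL datewheel.lastday[]
RET  1928-11-30
CALL datewheel.lastday[]
RET  1928-11-30
CALL datewheel.mhop[n='-36']
RET  1925-11-30
CALL datewheel.spanto[d='1926-05-06']
RET  157
CALL datewheel.markday[d='1720-04-07']
RET  1720-04-07
CALL datewheel.spanto[d='1721-05-26']
RET  414
CALL datewheel.spanto[d='1720-02-24']
RET  -43
CALL datewheel.markday[d='2231-02-27']
RET  2231-02-27
CALL datewheel.markday[d='1718-03-08']
RET  1718-03-08
CALL datewheel.yearhop[n='2']
RET  1720-03-08
CALL datewheel.markday[d='1717-09-09']
RET  1717-09-09
CALL datewheel.weekday[]
RET  Thursday
CALL datewheel.markday[d='2040-10-01']
RET  2040-10-01


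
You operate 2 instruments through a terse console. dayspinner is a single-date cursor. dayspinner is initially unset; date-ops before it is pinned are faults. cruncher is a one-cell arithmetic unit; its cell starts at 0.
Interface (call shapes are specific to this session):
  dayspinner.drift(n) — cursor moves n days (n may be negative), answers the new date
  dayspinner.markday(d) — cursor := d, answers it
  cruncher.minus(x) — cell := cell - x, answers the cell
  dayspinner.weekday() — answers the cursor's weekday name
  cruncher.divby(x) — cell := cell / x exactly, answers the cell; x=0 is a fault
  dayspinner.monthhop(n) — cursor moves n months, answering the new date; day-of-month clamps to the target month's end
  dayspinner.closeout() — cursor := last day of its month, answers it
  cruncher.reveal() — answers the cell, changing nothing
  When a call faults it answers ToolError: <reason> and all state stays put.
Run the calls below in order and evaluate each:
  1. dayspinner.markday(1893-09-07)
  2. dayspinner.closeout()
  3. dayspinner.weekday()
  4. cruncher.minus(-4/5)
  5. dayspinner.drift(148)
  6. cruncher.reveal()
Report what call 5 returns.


# 1. dayspinner.markday(d→1893-09-07) -> 1893-09-07
# 2. dayspinner.closeout() -> 1893-09-30
# 3. dayspinner.weekday() -> Saturday
# 4. cruncher.minus(x→-4/5) -> 4/5
# 5. dayspinner.drift(n→148) -> 1894-02-25
# 6. cruncher.reveal() -> 4/5

Answer: 1894-02-25


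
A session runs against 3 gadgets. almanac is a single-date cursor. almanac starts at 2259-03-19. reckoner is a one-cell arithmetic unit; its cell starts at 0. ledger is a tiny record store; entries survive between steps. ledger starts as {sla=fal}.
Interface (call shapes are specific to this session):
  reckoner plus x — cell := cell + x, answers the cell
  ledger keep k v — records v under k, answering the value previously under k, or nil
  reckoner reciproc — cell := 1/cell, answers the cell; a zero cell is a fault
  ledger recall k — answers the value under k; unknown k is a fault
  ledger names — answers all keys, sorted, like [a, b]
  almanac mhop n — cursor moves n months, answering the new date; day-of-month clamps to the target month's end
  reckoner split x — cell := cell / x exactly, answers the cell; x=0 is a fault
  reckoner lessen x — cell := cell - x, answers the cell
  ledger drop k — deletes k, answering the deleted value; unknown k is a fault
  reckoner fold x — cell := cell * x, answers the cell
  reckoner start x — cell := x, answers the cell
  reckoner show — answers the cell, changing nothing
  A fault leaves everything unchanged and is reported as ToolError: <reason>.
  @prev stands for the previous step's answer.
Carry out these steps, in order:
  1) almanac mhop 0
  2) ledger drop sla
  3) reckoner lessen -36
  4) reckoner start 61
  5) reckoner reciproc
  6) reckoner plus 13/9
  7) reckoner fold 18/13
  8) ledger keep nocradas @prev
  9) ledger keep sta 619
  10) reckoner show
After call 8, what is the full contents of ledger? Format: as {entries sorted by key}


Answer: {nocradas=1604/793}

Derivation:
% 1. almanac mhop(n='0') : 2259-03-19
% 2. ledger drop(k='sla') : fal
% 3. reckoner lessen(x='-36') : 36
% 4. reckoner start(x='61') : 61
% 5. reckoner reciproc() : 1/61
% 6. reckoner plus(x='13/9') : 802/549
% 7. reckoner fold(x='18/13') : 1604/793
% 8. ledger keep(k='nocradas', v='@prev') : nil
% 9. ledger keep(k='sta', v='619') : nil
% 10. reckoner show() : 1604/793


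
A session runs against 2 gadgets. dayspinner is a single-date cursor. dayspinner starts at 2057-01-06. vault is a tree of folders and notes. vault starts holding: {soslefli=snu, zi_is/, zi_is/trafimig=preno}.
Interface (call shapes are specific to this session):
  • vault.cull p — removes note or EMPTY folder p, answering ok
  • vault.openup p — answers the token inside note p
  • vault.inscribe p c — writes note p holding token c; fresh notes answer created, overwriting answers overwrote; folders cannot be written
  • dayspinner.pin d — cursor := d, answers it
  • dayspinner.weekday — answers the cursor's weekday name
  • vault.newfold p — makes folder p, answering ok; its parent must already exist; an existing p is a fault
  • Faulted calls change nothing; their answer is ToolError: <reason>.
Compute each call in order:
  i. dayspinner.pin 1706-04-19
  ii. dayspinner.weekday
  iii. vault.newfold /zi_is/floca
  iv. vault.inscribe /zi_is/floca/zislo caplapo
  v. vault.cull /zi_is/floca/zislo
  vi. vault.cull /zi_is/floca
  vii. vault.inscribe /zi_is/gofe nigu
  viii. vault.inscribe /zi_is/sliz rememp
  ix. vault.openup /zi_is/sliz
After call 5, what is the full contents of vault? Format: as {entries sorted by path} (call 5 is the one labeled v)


> pin 1706-04-19
:: 1706-04-19
> weekday
:: Monday
> newfold /zi_is/floca
:: ok
> inscribe /zi_is/floca/zislo caplapo
:: created
> cull /zi_is/floca/zislo
:: ok
> cull /zi_is/floca
:: ok
> inscribe /zi_is/gofe nigu
:: created
> inscribe /zi_is/sliz rememp
:: created
> openup /zi_is/sliz
:: rememp

Answer: {soslefli=snu, zi_is/, zi_is/floca/, zi_is/trafimig=preno}


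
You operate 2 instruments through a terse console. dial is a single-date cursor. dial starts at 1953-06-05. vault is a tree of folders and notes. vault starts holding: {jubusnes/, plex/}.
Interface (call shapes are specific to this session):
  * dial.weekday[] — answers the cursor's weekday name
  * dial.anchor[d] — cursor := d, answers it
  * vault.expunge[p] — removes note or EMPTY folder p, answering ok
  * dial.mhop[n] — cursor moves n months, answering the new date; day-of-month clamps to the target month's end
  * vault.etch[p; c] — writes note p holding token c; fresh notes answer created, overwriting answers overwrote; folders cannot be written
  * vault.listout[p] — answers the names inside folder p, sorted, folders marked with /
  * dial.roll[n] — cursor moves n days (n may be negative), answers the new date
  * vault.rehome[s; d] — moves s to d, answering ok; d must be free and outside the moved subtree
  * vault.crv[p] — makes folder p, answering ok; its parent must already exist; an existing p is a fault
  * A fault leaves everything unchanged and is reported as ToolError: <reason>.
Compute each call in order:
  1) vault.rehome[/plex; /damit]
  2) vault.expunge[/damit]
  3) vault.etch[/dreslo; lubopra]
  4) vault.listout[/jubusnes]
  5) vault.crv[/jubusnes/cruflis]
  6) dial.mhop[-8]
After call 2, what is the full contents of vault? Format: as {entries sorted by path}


·→ vault.rehome(/plex, /damit)
·← ok
·→ vault.expunge(/damit)
·← ok
·→ vault.etch(/dreslo, lubopra)
·← created
·→ vault.listout(/jubusnes)
·← []
·→ vault.crv(/jubusnes/cruflis)
·← ok
·→ dial.mhop(-8)
·← 1952-10-05

Answer: {jubusnes/}


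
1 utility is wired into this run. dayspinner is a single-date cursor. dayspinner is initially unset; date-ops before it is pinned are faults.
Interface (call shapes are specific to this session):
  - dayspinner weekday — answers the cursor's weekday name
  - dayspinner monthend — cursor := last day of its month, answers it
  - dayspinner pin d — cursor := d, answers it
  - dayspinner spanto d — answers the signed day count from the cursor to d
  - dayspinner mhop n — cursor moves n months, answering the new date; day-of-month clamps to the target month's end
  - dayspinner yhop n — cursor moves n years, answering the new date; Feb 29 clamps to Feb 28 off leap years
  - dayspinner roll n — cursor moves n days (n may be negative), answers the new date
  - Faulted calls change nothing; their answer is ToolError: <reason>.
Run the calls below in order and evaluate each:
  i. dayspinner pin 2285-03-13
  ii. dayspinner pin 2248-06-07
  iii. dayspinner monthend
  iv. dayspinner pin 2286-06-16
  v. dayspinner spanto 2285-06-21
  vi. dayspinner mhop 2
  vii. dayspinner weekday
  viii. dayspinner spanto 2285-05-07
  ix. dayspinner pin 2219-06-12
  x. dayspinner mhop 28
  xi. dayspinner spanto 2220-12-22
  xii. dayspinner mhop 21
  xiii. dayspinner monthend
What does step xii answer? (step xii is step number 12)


Then dayspinner pin using 2285-03-13, — result: 2285-03-13.
I try dayspinner pin using 2248-06-07, which returns 2248-06-07.
I run dayspinner monthend(), and get 2248-06-30.
Calling dayspinner pin using 2286-06-16, — result: 2286-06-16.
I run dayspinner spanto using 2285-06-21, giving -360.
I call dayspinner mhop using 2: 2286-08-16.
I invoke dayspinner weekday, — result: Monday.
Then dayspinner spanto using 2285-05-07: -466.
Now I run dayspinner pin using 2219-06-12, → 2219-06-12.
I invoke dayspinner mhop using 28, yielding 2221-10-12.
I use dayspinner spanto using 2220-12-22, which returns -294.
Then dayspinner mhop using 21, → 2223-07-12.
I try dayspinner monthend, which returns 2223-07-31.

Answer: 2223-07-12


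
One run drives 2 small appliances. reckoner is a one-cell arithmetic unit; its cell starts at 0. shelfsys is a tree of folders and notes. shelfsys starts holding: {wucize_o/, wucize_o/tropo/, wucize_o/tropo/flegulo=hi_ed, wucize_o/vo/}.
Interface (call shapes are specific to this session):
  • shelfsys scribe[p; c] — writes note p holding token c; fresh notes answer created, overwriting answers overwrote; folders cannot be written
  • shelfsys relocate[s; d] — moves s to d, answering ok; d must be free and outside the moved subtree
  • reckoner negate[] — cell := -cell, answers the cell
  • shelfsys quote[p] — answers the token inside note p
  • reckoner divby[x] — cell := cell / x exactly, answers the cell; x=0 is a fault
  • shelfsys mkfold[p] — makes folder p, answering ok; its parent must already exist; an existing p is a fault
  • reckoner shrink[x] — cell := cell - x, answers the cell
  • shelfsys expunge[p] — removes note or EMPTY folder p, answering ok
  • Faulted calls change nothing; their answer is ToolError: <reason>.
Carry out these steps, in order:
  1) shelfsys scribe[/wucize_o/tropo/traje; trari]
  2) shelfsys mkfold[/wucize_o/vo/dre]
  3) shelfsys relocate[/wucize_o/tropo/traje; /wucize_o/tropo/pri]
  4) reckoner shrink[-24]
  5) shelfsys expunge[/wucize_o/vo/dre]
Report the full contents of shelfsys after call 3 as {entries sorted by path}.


Answer: {wucize_o/, wucize_o/tropo/, wucize_o/tropo/flegulo=hi_ed, wucize_o/tropo/pri=trari, wucize_o/vo/, wucize_o/vo/dre/}

Derivation:
$ shelfsys scribe p=/wucize_o/tropo/traje c=trari
  created
$ shelfsys mkfold p=/wucize_o/vo/dre
  ok
$ shelfsys relocate s=/wucize_o/tropo/traje d=/wucize_o/tropo/pri
  ok
$ reckoner shrink x=-24
  24
$ shelfsys expunge p=/wucize_o/vo/dre
  ok


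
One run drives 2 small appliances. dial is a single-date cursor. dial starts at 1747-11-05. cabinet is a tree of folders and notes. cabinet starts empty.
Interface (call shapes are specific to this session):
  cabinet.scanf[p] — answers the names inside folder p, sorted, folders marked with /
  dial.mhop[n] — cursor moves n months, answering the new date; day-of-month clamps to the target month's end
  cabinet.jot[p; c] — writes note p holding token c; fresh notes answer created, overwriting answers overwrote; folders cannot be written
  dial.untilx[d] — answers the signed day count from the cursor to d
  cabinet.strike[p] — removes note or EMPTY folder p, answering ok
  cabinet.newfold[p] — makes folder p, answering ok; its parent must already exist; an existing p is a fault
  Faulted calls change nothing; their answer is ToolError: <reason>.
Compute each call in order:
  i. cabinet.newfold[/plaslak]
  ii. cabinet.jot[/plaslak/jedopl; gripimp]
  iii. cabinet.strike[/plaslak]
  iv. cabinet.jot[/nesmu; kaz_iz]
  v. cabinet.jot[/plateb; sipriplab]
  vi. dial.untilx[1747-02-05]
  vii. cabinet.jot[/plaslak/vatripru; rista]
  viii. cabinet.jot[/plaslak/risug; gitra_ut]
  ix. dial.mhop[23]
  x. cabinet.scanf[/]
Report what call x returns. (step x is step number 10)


Answer: [nesmu, plaslak/, plateb]

Derivation:
! cabinet.newfold(p=/plaslak) : ok
! cabinet.jot(p=/plaslak/jedopl, c=gripimp) : created
! cabinet.strike(p=/plaslak) : ToolError: not empty
! cabinet.jot(p=/nesmu, c=kaz_iz) : created
! cabinet.jot(p=/plateb, c=sipriplab) : created
! dial.untilx(d=1747-02-05) : -273
! cabinet.jot(p=/plaslak/vatripru, c=rista) : created
! cabinet.jot(p=/plaslak/risug, c=gitra_ut) : created
! dial.mhop(n=23) : 1749-10-05
! cabinet.scanf(p=/) : [nesmu, plaslak/, plateb]


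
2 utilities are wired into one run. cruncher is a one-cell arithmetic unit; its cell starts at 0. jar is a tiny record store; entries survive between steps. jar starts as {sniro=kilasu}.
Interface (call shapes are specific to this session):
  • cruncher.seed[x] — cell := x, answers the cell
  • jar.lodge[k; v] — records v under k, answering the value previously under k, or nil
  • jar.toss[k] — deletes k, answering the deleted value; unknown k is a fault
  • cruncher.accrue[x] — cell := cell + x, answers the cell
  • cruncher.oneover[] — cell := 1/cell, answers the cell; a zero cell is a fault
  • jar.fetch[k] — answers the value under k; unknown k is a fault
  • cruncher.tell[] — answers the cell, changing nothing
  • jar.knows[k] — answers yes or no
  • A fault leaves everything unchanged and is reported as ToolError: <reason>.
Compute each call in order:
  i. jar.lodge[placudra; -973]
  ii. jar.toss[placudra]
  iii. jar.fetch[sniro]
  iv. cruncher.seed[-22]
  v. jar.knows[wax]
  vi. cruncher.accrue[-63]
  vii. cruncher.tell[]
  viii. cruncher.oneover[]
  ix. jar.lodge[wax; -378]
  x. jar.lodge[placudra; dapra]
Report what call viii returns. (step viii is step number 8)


Answer: -1/85

Derivation:
$ jar.lodge placudra -973
:: nil
$ jar.toss placudra
:: -973
$ jar.fetch sniro
:: kilasu
$ cruncher.seed -22
:: -22
$ jar.knows wax
:: no
$ cruncher.accrue -63
:: -85
$ cruncher.tell
:: -85
$ cruncher.oneover
:: -1/85
$ jar.lodge wax -378
:: nil
$ jar.lodge placudra dapra
:: nil


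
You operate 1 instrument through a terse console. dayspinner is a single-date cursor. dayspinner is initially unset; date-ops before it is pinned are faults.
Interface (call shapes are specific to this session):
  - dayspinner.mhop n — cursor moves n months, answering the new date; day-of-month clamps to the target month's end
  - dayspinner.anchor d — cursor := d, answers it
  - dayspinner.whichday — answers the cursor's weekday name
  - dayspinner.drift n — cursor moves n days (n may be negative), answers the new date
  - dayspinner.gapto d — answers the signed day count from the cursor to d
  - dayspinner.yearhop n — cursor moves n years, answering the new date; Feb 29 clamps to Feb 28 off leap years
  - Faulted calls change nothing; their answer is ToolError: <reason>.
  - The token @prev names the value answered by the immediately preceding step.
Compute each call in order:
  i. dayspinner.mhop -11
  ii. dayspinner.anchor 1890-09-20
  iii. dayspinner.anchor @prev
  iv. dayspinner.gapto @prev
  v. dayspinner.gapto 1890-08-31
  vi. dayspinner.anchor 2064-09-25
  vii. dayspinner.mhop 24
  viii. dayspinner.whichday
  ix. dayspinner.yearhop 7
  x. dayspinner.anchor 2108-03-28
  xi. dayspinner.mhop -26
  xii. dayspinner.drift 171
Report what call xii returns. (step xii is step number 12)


Answer: 2106-07-18

Derivation:
→ dayspinner.mhop(n: -11)
← ToolError: no date set
→ dayspinner.anchor(d: 1890-09-20)
← 1890-09-20
→ dayspinner.anchor(d: @prev)
← 1890-09-20
→ dayspinner.gapto(d: @prev)
← 0
→ dayspinner.gapto(d: 1890-08-31)
← -20
→ dayspinner.anchor(d: 2064-09-25)
← 2064-09-25
→ dayspinner.mhop(n: 24)
← 2066-09-25
→ dayspinner.whichday()
← Saturday
→ dayspinner.yearhop(n: 7)
← 2073-09-25
→ dayspinner.anchor(d: 2108-03-28)
← 2108-03-28
→ dayspinner.mhop(n: -26)
← 2106-01-28
→ dayspinner.drift(n: 171)
← 2106-07-18


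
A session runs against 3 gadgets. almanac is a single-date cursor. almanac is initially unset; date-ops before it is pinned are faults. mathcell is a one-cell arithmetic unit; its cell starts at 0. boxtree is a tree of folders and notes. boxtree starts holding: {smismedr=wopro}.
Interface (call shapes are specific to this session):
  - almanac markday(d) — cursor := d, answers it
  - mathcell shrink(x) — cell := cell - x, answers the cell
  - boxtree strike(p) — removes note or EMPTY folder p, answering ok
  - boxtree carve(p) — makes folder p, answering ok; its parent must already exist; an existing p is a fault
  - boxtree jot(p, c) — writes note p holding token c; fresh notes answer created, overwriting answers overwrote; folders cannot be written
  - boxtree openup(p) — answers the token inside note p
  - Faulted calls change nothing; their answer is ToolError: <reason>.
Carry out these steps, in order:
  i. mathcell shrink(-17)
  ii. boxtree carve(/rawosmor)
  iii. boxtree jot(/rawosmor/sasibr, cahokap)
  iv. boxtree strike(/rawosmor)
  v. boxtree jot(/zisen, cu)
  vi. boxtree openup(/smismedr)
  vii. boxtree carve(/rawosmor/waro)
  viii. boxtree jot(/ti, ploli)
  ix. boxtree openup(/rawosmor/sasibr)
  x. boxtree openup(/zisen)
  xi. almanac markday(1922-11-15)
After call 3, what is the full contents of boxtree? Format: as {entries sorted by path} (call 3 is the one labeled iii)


Then mathcell shrink(x='-17'), which returns 17.
Now I run boxtree carve(p='/rawosmor'), and see ok.
Invoking boxtree jot(p='/rawosmor/sasibr', c='cahokap'), → created.
I invoke boxtree strike(p='/rawosmor'), and see ToolError: not empty.
Next I call boxtree jot(p='/zisen', c='cu'): created.
I invoke boxtree openup(p='/smismedr'), and see wopro.
Now I run boxtree carve(p='/rawosmor/waro'), which returns ok.
Using boxtree jot(p='/ti', c='ploli'), which returns created.
I call boxtree openup(p='/rawosmor/sasibr'), giving cahokap.
Calling boxtree openup(p='/zisen'), yielding cu.
I run almanac markday(d='1922-11-15'), which returns 1922-11-15.

Answer: {rawosmor/, rawosmor/sasibr=cahokap, smismedr=wopro}


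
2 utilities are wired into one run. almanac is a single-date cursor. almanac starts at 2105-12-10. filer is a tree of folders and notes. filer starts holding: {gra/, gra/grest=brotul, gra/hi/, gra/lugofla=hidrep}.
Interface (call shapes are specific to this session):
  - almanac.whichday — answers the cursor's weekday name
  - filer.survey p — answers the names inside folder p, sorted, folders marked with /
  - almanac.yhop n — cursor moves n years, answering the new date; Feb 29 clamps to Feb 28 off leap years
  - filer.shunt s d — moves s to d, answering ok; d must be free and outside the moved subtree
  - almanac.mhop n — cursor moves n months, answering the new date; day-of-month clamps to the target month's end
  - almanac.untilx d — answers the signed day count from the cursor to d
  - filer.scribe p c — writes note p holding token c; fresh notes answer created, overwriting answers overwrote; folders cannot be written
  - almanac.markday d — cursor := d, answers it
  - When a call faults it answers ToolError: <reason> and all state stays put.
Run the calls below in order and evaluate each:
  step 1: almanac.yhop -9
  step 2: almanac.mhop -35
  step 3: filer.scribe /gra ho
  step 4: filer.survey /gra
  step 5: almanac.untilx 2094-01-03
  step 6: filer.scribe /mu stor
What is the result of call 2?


Invoking almanac.yhop passing n=-9, which returns 2096-12-10.
Then almanac.mhop passing n=-35: 2094-01-10.
I use filer.scribe passing p=/gra, c=ho, and get ToolError: is a directory.
Calling filer.survey passing p=/gra, — result: [grest, hi/, lugofla].
Calling almanac.untilx passing d=2094-01-03, — result: -7.
I run filer.scribe passing p=/mu, c=stor, → created.

Answer: 2094-01-10


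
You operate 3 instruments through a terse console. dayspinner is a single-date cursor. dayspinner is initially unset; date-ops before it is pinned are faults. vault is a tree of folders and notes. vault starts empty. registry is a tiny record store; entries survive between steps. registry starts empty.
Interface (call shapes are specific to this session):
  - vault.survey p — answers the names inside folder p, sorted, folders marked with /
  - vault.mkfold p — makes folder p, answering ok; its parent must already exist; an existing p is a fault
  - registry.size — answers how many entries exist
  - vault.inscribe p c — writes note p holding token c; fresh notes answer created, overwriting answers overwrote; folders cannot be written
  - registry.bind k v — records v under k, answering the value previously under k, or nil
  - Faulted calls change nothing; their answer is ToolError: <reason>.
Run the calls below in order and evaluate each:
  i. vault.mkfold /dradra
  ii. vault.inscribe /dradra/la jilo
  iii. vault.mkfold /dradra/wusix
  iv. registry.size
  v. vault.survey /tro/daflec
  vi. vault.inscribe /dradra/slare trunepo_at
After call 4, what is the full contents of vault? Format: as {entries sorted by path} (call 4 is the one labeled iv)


> vault.mkfold p=/dradra
  ok
> vault.inscribe p=/dradra/la c=jilo
  created
> vault.mkfold p=/dradra/wusix
  ok
> registry.size
  0
> vault.survey p=/tro/daflec
  ToolError: not found
> vault.inscribe p=/dradra/slare c=trunepo_at
  created

Answer: {dradra/, dradra/la=jilo, dradra/wusix/}


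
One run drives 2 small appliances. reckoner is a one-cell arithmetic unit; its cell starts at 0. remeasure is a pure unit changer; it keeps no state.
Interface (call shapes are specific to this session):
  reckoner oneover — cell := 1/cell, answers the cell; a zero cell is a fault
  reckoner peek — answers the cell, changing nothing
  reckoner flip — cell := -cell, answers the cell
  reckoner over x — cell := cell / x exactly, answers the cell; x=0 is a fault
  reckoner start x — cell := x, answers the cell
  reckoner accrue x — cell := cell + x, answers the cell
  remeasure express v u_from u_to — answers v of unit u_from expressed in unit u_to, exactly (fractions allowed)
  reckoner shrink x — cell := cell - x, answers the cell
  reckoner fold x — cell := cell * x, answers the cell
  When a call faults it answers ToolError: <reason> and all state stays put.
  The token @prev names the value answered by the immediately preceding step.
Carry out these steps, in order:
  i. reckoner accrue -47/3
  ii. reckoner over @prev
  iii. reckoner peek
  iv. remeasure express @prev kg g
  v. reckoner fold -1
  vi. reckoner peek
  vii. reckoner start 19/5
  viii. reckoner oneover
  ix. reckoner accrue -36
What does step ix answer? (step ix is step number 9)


>>> reckoner accrue x→-47/3
  -47/3
>>> reckoner over x→@prev
  1
>>> reckoner peek
  1
>>> remeasure express v→@prev u_from→kg u_to→g
  1000
>>> reckoner fold x→-1
  -1
>>> reckoner peek
  -1
>>> reckoner start x→19/5
  19/5
>>> reckoner oneover
  5/19
>>> reckoner accrue x→-36
  -679/19

Answer: -679/19


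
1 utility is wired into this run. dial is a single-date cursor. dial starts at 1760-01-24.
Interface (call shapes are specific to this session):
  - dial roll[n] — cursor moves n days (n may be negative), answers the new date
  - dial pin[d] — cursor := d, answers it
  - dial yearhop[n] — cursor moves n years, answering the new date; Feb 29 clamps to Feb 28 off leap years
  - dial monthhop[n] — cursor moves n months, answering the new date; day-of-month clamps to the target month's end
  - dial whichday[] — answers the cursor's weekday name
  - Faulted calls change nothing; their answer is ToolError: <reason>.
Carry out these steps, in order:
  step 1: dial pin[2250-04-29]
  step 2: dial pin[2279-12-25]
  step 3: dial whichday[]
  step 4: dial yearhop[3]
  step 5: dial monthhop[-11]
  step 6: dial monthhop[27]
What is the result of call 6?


;; 1. dial pin(d: 2250-04-29) == 2250-04-29
;; 2. dial pin(d: 2279-12-25) == 2279-12-25
;; 3. dial whichday() == Thursday
;; 4. dial yearhop(n: 3) == 2282-12-25
;; 5. dial monthhop(n: -11) == 2282-01-25
;; 6. dial monthhop(n: 27) == 2284-04-25

Answer: 2284-04-25


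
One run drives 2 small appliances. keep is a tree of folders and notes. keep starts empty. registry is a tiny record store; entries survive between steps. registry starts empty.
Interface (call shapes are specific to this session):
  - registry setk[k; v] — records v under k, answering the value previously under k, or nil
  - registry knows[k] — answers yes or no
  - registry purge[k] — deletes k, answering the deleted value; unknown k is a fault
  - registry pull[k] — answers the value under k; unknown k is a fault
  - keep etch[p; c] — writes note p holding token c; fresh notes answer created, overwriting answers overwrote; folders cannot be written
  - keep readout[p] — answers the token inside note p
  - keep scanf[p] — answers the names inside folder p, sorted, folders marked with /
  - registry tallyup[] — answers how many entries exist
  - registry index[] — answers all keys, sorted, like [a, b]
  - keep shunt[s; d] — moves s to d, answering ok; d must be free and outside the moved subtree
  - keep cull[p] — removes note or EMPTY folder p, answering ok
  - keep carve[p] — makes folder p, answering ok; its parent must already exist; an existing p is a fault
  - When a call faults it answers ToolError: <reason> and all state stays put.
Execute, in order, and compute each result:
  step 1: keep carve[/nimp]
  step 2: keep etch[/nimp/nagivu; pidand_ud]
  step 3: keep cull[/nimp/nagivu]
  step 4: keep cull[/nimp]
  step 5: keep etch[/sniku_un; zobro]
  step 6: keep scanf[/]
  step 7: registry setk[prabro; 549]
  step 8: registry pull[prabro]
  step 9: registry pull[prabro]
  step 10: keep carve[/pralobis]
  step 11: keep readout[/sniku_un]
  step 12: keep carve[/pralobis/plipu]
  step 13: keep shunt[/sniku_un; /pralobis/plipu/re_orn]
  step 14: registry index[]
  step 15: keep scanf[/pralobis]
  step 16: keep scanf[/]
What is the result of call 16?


→ keep carve(p: /nimp)
← ok
→ keep etch(p: /nimp/nagivu, c: pidand_ud)
← created
→ keep cull(p: /nimp/nagivu)
← ok
→ keep cull(p: /nimp)
← ok
→ keep etch(p: /sniku_un, c: zobro)
← created
→ keep scanf(p: /)
← [sniku_un]
→ registry setk(k: prabro, v: 549)
← nil
→ registry pull(k: prabro)
← 549
→ registry pull(k: prabro)
← 549
→ keep carve(p: /pralobis)
← ok
→ keep readout(p: /sniku_un)
← zobro
→ keep carve(p: /pralobis/plipu)
← ok
→ keep shunt(s: /sniku_un, d: /pralobis/plipu/re_orn)
← ok
→ registry index()
← [prabro]
→ keep scanf(p: /pralobis)
← [plipu/]
→ keep scanf(p: /)
← [pralobis/]

Answer: [pralobis/]


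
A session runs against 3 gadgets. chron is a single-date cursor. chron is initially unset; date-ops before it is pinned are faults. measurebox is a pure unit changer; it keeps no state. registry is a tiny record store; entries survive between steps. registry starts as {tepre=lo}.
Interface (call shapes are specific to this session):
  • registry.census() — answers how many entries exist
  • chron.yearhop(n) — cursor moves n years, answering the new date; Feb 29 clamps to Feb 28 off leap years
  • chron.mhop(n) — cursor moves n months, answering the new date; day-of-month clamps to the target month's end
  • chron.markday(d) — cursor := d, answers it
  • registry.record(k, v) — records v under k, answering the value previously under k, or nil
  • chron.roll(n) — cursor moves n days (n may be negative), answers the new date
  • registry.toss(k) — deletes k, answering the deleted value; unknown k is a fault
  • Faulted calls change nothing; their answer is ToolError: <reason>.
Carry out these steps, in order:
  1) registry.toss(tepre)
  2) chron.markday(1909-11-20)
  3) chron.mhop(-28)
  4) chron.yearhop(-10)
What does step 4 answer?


Answer: 1897-07-20

Derivation:
CALL registry.toss[tepre]
RET  lo
CALL chron.markday[1909-11-20]
RET  1909-11-20
CALL chron.mhop[-28]
RET  1907-07-20
CALL chron.yearhop[-10]
RET  1897-07-20


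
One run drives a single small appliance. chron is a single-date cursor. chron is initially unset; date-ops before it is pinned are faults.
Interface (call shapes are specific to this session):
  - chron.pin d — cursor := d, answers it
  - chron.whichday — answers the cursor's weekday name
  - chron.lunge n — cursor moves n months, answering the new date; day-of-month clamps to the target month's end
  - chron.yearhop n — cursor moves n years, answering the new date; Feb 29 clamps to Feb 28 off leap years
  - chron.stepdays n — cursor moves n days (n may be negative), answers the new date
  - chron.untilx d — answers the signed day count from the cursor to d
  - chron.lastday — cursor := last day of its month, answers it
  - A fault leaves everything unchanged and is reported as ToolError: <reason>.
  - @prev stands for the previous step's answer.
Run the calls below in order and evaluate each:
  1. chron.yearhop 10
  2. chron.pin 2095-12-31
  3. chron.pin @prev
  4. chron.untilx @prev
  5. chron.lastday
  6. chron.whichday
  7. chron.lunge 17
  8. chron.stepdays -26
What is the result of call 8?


==> yearhop(n: 10)
<== ToolError: no date set
==> pin(d: 2095-12-31)
<== 2095-12-31
==> pin(d: @prev)
<== 2095-12-31
==> untilx(d: @prev)
<== 0
==> lastday()
<== 2095-12-31
==> whichday()
<== Saturday
==> lunge(n: 17)
<== 2097-05-31
==> stepdays(n: -26)
<== 2097-05-05

Answer: 2097-05-05


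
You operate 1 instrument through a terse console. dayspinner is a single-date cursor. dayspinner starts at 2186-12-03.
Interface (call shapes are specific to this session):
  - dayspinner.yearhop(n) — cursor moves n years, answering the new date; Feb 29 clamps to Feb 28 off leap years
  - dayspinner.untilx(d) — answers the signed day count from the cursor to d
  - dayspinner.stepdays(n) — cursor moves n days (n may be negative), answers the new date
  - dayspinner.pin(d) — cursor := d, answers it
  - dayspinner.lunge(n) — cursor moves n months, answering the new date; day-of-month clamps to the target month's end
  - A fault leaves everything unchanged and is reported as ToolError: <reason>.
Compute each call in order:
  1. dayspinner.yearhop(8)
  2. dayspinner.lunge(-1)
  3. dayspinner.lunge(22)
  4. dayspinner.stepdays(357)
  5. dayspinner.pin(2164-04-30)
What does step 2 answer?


Answer: 2194-11-03

Derivation:
·→ dayspinner.yearhop(n→8)
·← 2194-12-03
·→ dayspinner.lunge(n→-1)
·← 2194-11-03
·→ dayspinner.lunge(n→22)
·← 2196-09-03
·→ dayspinner.stepdays(n→357)
·← 2197-08-26
·→ dayspinner.pin(d→2164-04-30)
·← 2164-04-30
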